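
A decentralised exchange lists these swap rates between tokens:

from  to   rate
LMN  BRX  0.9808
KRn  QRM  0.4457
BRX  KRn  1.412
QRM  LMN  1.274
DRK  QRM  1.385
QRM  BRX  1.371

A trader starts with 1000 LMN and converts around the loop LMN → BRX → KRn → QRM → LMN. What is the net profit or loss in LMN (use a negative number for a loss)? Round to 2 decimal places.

1000 LMN × 0.9808 = 980.8 BRX
980.8 BRX × 1.412 = 1384.8896 KRn
1384.8896 KRn × 0.4457 = 617.24529472 QRM
617.24529472 QRM × 1.274 = 786.37050547328 LMN
Net change: 786.37050547328 − 1000 = -213.62949452672 LMN

-213.63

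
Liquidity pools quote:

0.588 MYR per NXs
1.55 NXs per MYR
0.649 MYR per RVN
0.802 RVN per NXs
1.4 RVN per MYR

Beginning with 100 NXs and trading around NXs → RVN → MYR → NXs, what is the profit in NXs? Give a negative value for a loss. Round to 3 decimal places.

100 NXs × 0.802 = 80.2 RVN
80.2 RVN × 0.649 = 52.0498 MYR
52.0498 MYR × 1.55 = 80.67719 NXs
Net change: 80.67719 − 100 = -19.32281 NXs

-19.323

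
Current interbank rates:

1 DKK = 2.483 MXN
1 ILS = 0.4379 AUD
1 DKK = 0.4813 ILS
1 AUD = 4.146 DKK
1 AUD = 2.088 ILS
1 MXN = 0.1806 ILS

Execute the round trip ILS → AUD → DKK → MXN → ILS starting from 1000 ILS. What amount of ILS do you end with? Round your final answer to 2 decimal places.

1000 ILS × 0.4379 = 437.9 AUD
437.9 AUD × 4.146 = 1815.5334 DKK
1815.5334 DKK × 2.483 = 4507.9694322 MXN
4507.9694322 MXN × 0.1806 = 814.13927945532 ILS

814.14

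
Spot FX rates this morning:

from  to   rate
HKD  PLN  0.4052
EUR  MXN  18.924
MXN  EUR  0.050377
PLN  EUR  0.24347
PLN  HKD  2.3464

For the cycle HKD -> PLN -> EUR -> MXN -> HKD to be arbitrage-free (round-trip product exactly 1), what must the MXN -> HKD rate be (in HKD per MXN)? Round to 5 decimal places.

0.53564

Known legs of the cycle: 0.4052 × 0.24347 × 18.924 = 1.866929128656
For no arbitrage the full-cycle product must be 1, so the missing rate is 1 / 1.866929128656 ≈ 0.5356390.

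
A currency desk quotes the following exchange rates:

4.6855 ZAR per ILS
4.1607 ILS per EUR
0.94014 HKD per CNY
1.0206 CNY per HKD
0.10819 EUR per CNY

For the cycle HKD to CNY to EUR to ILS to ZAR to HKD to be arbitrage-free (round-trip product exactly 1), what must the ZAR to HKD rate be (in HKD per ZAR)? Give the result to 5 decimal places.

0.46455

Known legs of the cycle: 1.0206 × 0.10819 × 4.1607 × 4.6855 = 2.1526083961186329
For no arbitrage the full-cycle product must be 1, so the missing rate is 1 / 2.1526083961186329 ≈ 0.4645527.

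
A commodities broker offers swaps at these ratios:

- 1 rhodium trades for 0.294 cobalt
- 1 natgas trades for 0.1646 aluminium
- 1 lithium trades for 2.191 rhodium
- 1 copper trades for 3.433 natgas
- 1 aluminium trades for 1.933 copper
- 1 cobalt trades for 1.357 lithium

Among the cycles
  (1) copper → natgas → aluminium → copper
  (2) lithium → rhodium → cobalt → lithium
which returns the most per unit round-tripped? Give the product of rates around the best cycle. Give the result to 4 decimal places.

1.0923

(1) 3.433 × 0.1646 × 1.933 = 1.09228
(2) 2.191 × 0.294 × 1.357 = 0.87412
Highest is cycle (1) at 1.0923 (>1, arbitrage).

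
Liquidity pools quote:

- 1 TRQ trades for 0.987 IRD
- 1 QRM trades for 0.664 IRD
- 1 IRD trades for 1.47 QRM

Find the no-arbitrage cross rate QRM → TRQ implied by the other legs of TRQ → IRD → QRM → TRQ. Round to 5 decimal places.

Known legs of the cycle: 0.987 × 1.47 = 1.45089
For no arbitrage the full-cycle product must be 1, so the missing rate is 1 / 1.45089 ≈ 0.6892321.

0.68923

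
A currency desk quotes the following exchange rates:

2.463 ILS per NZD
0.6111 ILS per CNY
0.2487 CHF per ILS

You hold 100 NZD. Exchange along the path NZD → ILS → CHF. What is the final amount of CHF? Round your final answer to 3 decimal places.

100 NZD × 2.463 = 246.3 ILS
246.3 ILS × 0.2487 = 61.25481 CHF

61.255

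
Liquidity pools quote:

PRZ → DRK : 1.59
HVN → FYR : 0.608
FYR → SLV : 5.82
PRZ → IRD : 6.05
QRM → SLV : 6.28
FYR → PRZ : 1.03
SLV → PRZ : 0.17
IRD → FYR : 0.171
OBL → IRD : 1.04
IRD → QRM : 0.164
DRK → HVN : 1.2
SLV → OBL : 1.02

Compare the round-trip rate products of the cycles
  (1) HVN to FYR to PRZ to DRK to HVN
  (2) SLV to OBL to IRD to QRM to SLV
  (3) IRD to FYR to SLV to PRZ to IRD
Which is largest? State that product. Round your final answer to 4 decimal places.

1.1949

(1) 0.608 × 1.03 × 1.59 × 1.2 = 1.19487
(2) 1.02 × 1.04 × 0.164 × 6.28 = 1.09254
(3) 0.171 × 5.82 × 0.17 × 6.05 = 1.02358
Highest is cycle (1) at 1.1949 (>1, arbitrage).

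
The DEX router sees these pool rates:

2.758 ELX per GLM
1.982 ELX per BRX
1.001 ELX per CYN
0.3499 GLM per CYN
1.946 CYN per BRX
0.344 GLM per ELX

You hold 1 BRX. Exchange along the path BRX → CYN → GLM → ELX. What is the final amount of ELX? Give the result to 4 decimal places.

1.8779

1 BRX × 1.946 = 1.946 CYN
1.946 CYN × 0.3499 = 0.6809054 GLM
0.6809054 GLM × 2.758 = 1.8779370932 ELX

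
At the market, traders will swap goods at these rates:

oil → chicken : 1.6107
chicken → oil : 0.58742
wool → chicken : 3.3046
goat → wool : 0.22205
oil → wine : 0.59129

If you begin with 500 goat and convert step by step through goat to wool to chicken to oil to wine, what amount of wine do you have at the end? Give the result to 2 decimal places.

500 goat × 0.22205 = 111.025 wool
111.025 wool × 3.3046 = 366.893215 chicken
366.893215 chicken × 0.58742 = 215.5204123553 oil
215.5204123553 oil × 0.59129 = 127.435064621565337 wine

127.44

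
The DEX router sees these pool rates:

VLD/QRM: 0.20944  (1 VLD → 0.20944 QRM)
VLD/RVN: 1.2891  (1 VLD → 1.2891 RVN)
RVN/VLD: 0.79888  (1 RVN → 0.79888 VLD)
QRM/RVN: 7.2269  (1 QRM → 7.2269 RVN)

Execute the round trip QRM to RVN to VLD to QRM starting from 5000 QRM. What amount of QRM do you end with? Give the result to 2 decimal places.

5000 QRM × 7.2269 = 36134.5 RVN
36134.5 RVN × 0.79888 = 28867.12936 VLD
28867.12936 VLD × 0.20944 = 6045.9315731584 QRM

6045.93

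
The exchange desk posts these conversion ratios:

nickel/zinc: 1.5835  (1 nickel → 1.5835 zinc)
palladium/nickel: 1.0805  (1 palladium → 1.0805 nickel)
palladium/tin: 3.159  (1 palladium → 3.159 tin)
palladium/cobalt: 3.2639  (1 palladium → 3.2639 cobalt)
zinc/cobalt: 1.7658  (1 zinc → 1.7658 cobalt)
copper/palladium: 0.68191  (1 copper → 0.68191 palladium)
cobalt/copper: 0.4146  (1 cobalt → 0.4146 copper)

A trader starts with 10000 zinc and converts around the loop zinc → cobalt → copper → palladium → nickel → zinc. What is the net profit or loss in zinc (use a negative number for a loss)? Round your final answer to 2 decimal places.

10000 zinc × 1.7658 = 17658 cobalt
17658 cobalt × 0.4146 = 7321.0068 copper
7321.0068 copper × 0.68191 = 4992.267746988 palladium
4992.267746988 palladium × 1.0805 = 5394.145300620534 nickel
5394.145300620534 nickel × 1.5835 = 8541.629083532615589 zinc
Net change: 8541.629083532615589 − 10000 = -1458.370916467384411 zinc

-1458.37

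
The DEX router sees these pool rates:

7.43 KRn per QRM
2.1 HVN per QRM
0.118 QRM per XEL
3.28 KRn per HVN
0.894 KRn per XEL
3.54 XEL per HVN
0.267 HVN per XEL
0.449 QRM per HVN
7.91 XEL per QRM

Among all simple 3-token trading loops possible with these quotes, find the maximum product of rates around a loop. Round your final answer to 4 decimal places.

HVN→QRM→XEL→HVN: 0.449 × 7.91 × 0.267 = 0.94827
HVN→XEL→QRM→HVN: 3.54 × 0.118 × 2.1 = 0.87721
Maximum is HVN→QRM→XEL→HVN at 0.9483; no arbitrage — every cycle loses value.

0.9483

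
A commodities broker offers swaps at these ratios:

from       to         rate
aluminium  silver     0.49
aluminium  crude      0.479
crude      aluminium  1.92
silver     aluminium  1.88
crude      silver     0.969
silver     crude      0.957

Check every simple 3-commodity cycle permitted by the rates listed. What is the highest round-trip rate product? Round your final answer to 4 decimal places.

0.9003

silver→crude→aluminium→silver: 0.957 × 1.92 × 0.49 = 0.90035
silver→aluminium→crude→silver: 1.88 × 0.479 × 0.969 = 0.87260
Maximum is silver→crude→aluminium→silver at 0.9003; no arbitrage — every cycle loses value.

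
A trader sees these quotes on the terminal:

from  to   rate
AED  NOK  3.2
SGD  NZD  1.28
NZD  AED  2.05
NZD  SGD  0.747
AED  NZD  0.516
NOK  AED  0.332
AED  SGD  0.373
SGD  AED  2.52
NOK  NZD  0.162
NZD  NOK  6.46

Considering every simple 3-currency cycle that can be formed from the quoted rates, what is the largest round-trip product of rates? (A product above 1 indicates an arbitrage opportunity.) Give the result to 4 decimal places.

NZD→NOK→AED→NZD: 6.46 × 0.332 × 0.516 = 1.10668
NZD→AED→NOK→NZD: 2.05 × 3.2 × 0.162 = 1.06272
SGD→NZD→AED→SGD: 1.28 × 2.05 × 0.373 = 0.97875
SGD→AED→NZD→SGD: 2.52 × 0.516 × 0.747 = 0.97134
Maximum is NZD→NOK→AED→NZD at 1.1067; arbitrage exists.

1.1067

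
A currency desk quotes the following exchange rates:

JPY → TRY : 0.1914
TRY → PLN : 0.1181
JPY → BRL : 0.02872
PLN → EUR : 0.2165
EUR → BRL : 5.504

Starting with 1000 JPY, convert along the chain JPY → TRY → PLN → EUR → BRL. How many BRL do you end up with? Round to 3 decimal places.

26.936

1000 JPY × 0.1914 = 191.4 TRY
191.4 TRY × 0.1181 = 22.60434 PLN
22.60434 PLN × 0.2165 = 4.89383961 EUR
4.89383961 EUR × 5.504 = 26.93569321344 BRL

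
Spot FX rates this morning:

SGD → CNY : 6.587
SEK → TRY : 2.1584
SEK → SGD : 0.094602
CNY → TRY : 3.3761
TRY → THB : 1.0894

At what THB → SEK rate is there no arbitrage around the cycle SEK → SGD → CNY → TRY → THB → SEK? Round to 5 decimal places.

0.43632

Known legs of the cycle: 0.094602 × 6.587 × 3.3761 × 1.0894 = 2.29187355940094916
For no arbitrage the full-cycle product must be 1, so the missing rate is 1 / 2.29187355940094916 ≈ 0.4363242.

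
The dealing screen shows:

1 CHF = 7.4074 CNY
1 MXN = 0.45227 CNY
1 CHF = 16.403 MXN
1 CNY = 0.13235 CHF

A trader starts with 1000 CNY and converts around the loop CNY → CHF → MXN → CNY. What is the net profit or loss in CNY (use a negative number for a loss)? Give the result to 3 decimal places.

1000 CNY × 0.13235 = 132.35 CHF
132.35 CHF × 16.403 = 2170.93705 MXN
2170.93705 MXN × 0.45227 = 981.8496996035 CNY
Net change: 981.8496996035 − 1000 = -18.1503003965 CNY

-18.150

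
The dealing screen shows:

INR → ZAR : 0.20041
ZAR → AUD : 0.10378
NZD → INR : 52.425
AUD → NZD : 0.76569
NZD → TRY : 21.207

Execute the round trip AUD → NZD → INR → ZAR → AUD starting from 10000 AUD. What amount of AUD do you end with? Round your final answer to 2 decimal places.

8348.81

10000 AUD × 0.76569 = 7656.9 NZD
7656.9 NZD × 52.425 = 401412.9825 INR
401412.9825 INR × 0.20041 = 80447.175822825 ZAR
80447.175822825 ZAR × 0.10378 = 8348.8079068927785 AUD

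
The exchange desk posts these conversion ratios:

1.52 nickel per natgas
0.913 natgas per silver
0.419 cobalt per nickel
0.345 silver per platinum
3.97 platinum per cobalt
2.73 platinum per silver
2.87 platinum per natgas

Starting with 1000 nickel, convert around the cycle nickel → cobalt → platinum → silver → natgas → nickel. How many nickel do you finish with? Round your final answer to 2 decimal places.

796.41

1000 nickel × 0.419 = 419 cobalt
419 cobalt × 3.97 = 1663.43 platinum
1663.43 platinum × 0.345 = 573.88335 silver
573.88335 silver × 0.913 = 523.95549855 natgas
523.95549855 natgas × 1.52 = 796.412357796 nickel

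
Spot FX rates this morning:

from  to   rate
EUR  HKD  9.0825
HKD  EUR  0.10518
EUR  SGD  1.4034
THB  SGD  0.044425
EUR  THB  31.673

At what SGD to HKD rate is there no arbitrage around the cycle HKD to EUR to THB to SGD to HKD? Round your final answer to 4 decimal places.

6.7569

Known legs of the cycle: 0.10518 × 31.673 × 0.044425 = 0.1479959407695
For no arbitrage the full-cycle product must be 1, so the missing rate is 1 / 0.1479959407695 ≈ 6.756942.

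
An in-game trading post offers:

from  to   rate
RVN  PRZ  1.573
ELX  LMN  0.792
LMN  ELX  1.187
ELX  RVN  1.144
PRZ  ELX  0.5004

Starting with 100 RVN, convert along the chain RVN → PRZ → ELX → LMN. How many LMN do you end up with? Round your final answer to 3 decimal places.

100 RVN × 1.573 = 157.3 PRZ
157.3 PRZ × 0.5004 = 78.71292 ELX
78.71292 ELX × 0.792 = 62.34063264 LMN

62.341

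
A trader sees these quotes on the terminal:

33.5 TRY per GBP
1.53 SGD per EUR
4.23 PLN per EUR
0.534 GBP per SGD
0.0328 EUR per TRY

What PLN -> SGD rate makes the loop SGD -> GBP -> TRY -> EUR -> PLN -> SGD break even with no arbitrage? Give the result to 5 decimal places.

0.40290

Known legs of the cycle: 0.534 × 33.5 × 0.0328 × 4.23 = 2.481991416
For no arbitrage the full-cycle product must be 1, so the missing rate is 1 / 2.481991416 ≈ 0.4029023.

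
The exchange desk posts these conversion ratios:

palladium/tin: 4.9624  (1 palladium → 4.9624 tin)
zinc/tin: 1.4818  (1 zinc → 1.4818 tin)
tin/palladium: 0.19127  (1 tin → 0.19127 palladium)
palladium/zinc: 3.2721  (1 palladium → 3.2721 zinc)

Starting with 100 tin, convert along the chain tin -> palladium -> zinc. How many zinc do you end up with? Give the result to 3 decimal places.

62.585

100 tin × 0.19127 = 19.127 palladium
19.127 palladium × 3.2721 = 62.5854567 zinc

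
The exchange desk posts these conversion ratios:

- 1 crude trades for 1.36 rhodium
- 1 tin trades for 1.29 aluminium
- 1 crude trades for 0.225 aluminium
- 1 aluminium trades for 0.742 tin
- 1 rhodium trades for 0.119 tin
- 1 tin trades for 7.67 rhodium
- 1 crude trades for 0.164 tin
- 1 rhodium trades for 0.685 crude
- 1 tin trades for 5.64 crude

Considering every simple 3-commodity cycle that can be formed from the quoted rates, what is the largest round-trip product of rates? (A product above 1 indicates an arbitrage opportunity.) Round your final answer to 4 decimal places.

aluminium→tin→crude→aluminium: 0.742 × 5.64 × 0.225 = 0.94160
rhodium→tin→crude→rhodium: 0.119 × 5.64 × 1.36 = 0.91278
rhodium→crude→tin→rhodium: 0.685 × 0.164 × 7.67 = 0.86165
Maximum is aluminium→tin→crude→aluminium at 0.9416; no arbitrage — every cycle loses value.

0.9416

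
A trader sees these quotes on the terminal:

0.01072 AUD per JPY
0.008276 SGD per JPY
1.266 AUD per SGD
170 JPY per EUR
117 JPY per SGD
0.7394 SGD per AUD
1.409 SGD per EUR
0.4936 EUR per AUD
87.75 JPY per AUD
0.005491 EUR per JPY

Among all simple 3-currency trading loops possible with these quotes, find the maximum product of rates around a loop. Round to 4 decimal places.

0.9274

JPY→AUD→SGD→JPY: 0.01072 × 0.7394 × 117 = 0.92739
JPY→SGD→AUD→JPY: 0.008276 × 1.266 × 87.75 = 0.91939
JPY→EUR→SGD→JPY: 0.005491 × 1.409 × 117 = 0.90521
JPY→AUD→EUR→JPY: 0.01072 × 0.4936 × 170 = 0.89954
AUD→EUR→SGD→AUD: 0.4936 × 1.409 × 1.266 = 0.88048
Maximum is JPY→AUD→SGD→JPY at 0.9274; no arbitrage — every cycle loses value.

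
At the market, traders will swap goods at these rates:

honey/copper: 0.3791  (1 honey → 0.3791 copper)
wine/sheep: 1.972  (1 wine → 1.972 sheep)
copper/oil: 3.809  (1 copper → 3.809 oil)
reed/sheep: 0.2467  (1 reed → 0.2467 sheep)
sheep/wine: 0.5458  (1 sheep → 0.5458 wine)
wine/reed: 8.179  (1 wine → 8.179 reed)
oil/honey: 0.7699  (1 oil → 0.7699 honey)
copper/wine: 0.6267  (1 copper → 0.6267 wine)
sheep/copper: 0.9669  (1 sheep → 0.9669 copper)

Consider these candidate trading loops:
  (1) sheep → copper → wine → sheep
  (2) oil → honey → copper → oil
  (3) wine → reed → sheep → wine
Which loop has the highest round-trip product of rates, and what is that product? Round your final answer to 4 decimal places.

1.1949

(1) 0.9669 × 0.6267 × 1.972 = 1.19495
(2) 0.7699 × 0.3791 × 3.809 = 1.11173
(3) 8.179 × 0.2467 × 0.5458 = 1.10129
Highest is cycle (1) at 1.1949 (>1, arbitrage).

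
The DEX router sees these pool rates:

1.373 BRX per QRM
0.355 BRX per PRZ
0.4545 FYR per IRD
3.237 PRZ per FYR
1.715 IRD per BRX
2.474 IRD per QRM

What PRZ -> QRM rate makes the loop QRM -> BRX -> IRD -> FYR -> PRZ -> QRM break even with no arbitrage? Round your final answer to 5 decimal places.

Known legs of the cycle: 1.373 × 1.715 × 0.4545 × 3.237 = 3.4642661364675
For no arbitrage the full-cycle product must be 1, so the missing rate is 1 / 3.4642661364675 ≈ 0.2886614.

0.28866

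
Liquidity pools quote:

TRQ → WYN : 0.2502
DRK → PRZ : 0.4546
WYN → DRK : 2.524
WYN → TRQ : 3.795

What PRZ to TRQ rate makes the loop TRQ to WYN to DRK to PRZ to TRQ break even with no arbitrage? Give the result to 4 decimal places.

3.4833

Known legs of the cycle: 0.2502 × 2.524 × 0.4546 = 0.28708208208
For no arbitrage the full-cycle product must be 1, so the missing rate is 1 / 0.28708208208 ≈ 3.483324.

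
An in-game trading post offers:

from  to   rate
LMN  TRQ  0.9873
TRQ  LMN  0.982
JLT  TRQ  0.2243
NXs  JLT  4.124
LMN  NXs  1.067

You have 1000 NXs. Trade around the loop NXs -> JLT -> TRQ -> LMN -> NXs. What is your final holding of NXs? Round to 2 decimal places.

969.22

1000 NXs × 4.124 = 4124 JLT
4124 JLT × 0.2243 = 925.0132 TRQ
925.0132 TRQ × 0.982 = 908.3629624 LMN
908.3629624 LMN × 1.067 = 969.2232808808 NXs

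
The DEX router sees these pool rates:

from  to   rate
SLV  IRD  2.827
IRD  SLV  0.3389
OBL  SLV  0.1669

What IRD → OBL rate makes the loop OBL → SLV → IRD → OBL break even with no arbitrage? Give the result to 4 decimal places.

Known legs of the cycle: 0.1669 × 2.827 = 0.4718263
For no arbitrage the full-cycle product must be 1, so the missing rate is 1 / 0.4718263 ≈ 2.119424.

2.1194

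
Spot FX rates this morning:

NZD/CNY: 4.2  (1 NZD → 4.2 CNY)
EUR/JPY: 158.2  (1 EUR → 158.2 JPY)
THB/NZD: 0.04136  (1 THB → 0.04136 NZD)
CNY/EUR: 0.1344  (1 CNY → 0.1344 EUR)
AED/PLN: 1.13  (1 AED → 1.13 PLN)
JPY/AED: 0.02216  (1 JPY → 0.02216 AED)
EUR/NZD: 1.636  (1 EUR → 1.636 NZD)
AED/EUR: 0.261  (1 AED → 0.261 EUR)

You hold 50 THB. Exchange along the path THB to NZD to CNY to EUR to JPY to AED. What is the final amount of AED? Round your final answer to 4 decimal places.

50 THB × 0.04136 = 2.068 NZD
2.068 NZD × 4.2 = 8.6856 CNY
8.6856 CNY × 0.1344 = 1.16734464 EUR
1.16734464 EUR × 158.2 = 184.673922048 JPY
184.673922048 JPY × 0.02216 = 4.09237411258368 AED

4.0924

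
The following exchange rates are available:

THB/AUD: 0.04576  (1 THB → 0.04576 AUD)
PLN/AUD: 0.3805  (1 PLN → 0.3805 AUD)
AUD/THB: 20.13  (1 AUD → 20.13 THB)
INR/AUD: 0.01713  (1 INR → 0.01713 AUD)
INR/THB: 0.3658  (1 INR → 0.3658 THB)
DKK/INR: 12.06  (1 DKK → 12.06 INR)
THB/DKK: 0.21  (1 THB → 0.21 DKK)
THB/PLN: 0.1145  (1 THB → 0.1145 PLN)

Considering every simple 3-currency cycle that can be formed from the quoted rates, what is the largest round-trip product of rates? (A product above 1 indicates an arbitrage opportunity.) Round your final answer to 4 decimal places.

0.9264

INR→THB→DKK→INR: 0.3658 × 0.21 × 12.06 = 0.92643
PLN→AUD→THB→PLN: 0.3805 × 20.13 × 0.1145 = 0.87701
Maximum is INR→THB→DKK→INR at 0.9264; no arbitrage — every cycle loses value.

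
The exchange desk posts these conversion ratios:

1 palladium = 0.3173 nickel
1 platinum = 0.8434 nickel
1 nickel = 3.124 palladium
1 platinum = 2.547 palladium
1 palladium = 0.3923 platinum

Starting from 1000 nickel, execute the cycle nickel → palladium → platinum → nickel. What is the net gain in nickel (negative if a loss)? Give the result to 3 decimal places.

33.625

1000 nickel × 3.124 = 3124 palladium
3124 palladium × 0.3923 = 1225.5452 platinum
1225.5452 platinum × 0.8434 = 1033.62482168 nickel
Net change: 1033.62482168 − 1000 = 33.62482168 nickel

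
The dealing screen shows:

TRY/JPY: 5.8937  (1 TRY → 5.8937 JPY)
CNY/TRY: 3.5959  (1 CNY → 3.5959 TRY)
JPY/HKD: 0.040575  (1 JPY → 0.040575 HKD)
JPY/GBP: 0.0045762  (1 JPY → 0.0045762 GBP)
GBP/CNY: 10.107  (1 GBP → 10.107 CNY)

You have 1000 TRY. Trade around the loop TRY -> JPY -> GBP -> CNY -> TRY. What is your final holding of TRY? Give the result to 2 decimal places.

980.22

1000 TRY × 5.8937 = 5893.7 JPY
5893.7 JPY × 0.0045762 = 26.97074994 GBP
26.97074994 GBP × 10.107 = 272.59336964358 CNY
272.59336964358 CNY × 3.5959 = 980.218497901349322 TRY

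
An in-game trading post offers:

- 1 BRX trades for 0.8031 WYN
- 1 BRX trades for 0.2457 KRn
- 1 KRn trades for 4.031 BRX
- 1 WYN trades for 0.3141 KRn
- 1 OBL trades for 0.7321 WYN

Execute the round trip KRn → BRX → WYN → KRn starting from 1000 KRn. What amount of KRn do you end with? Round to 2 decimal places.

1016.83

1000 KRn × 4.031 = 4031 BRX
4031 BRX × 0.8031 = 3237.2961 WYN
3237.2961 WYN × 0.3141 = 1016.83470501 KRn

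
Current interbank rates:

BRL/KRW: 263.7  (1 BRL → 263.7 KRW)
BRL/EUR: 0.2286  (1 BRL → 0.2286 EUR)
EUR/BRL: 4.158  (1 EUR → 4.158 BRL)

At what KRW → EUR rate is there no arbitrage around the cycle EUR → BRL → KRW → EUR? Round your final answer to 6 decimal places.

Known legs of the cycle: 4.158 × 263.7 = 1096.4646
For no arbitrage the full-cycle product must be 1, so the missing rate is 1 / 1096.4646 ≈ 0.00091202.

0.000912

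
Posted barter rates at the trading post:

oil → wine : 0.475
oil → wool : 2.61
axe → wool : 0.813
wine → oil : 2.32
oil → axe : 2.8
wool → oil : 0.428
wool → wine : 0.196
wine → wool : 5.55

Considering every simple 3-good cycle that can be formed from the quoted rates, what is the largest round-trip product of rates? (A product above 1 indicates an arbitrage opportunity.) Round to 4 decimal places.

wine→oil→wool→wine: 2.32 × 2.61 × 0.196 = 1.18682
wine→wool→oil→wine: 5.55 × 0.428 × 0.475 = 1.12832
wool→oil→axe→wool: 0.428 × 2.8 × 0.813 = 0.97430
Maximum is wine→oil→wool→wine at 1.1868; arbitrage exists.

1.1868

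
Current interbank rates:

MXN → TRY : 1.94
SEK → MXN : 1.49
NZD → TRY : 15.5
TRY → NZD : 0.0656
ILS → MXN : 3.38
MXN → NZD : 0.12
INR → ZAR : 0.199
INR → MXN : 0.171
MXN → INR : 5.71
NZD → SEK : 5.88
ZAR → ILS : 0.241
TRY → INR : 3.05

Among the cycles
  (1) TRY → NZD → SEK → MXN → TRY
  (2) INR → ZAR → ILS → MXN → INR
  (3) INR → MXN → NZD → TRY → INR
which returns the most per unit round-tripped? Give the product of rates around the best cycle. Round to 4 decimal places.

1.1150

(1) 0.0656 × 5.88 × 1.49 × 1.94 = 1.11499
(2) 0.199 × 0.241 × 3.38 × 5.71 = 0.92560
(3) 0.171 × 0.12 × 15.5 × 3.05 = 0.97008
Highest is cycle (1) at 1.1150 (>1, arbitrage).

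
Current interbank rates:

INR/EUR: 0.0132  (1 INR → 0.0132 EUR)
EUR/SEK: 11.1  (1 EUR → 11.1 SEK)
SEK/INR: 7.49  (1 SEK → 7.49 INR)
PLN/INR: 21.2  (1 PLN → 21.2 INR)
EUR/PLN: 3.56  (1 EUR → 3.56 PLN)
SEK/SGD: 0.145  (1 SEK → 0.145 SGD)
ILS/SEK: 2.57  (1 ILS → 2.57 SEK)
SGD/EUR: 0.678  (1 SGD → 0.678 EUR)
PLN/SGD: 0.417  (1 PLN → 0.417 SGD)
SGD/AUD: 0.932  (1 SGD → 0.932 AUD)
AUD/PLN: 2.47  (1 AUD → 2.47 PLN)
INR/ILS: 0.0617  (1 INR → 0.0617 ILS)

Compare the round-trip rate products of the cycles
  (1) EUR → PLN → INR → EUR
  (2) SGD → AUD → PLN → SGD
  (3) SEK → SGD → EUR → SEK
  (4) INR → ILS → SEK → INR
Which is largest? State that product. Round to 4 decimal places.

1.1877

(1) 3.56 × 21.2 × 0.0132 = 0.99623
(2) 0.932 × 2.47 × 0.417 = 0.95995
(3) 0.145 × 0.678 × 11.1 = 1.09124
(4) 0.0617 × 2.57 × 7.49 = 1.18768
Highest is cycle (4) at 1.1877 (>1, arbitrage).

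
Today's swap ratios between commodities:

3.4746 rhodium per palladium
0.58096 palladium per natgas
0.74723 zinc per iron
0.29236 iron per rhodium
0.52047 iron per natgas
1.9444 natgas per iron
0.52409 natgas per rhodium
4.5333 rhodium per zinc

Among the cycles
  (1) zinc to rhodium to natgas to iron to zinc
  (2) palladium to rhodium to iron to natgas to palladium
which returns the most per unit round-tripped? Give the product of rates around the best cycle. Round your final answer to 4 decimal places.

(1) 4.5333 × 0.52409 × 0.52047 × 0.74723 = 0.92400
(2) 3.4746 × 0.29236 × 1.9444 × 0.58096 = 1.14751
Highest is cycle (2) at 1.1475 (>1, arbitrage).

1.1475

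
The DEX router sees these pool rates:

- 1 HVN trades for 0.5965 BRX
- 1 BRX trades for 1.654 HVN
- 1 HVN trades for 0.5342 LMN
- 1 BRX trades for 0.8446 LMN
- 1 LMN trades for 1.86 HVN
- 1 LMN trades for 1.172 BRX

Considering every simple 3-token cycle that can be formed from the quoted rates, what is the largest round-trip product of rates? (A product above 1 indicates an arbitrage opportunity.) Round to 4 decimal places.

1.0355

BRX→HVN→LMN→BRX: 1.654 × 0.5342 × 1.172 = 1.03554
BRX→LMN→HVN→BRX: 0.8446 × 1.86 × 0.5965 = 0.93708
Maximum is BRX→HVN→LMN→BRX at 1.0355; arbitrage exists.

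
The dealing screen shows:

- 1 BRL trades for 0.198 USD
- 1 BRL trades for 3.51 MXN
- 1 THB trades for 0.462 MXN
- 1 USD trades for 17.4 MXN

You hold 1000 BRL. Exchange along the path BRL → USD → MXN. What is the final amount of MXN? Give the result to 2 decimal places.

3445.20

1000 BRL × 0.198 = 198 USD
198 USD × 17.4 = 3445.2 MXN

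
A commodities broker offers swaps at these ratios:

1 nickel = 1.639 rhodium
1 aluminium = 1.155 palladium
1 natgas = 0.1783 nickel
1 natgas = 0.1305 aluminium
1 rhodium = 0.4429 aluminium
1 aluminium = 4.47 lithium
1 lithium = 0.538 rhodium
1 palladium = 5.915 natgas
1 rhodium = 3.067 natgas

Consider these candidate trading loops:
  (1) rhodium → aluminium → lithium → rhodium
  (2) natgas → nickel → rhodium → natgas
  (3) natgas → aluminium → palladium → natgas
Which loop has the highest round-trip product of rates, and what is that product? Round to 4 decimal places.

(1) 0.4429 × 4.47 × 0.538 = 1.06511
(2) 0.1783 × 1.639 × 3.067 = 0.89628
(3) 0.1305 × 1.155 × 5.915 = 0.89155
Highest is cycle (1) at 1.0651 (>1, arbitrage).

1.0651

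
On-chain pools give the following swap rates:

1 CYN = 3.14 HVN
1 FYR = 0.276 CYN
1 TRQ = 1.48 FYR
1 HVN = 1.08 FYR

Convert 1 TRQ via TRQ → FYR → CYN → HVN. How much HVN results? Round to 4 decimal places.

1 TRQ × 1.48 = 1.48 FYR
1.48 FYR × 0.276 = 0.40848 CYN
0.40848 CYN × 3.14 = 1.2826272 HVN

1.2826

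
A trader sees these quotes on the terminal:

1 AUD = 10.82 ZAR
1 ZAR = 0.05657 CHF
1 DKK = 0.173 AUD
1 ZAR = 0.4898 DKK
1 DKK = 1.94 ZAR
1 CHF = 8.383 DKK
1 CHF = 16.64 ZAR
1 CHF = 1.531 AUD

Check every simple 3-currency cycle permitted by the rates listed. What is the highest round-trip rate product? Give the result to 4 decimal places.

0.9371

AUD→ZAR→CHF→AUD: 10.82 × 0.05657 × 1.531 = 0.93711
CHF→DKK→ZAR→CHF: 8.383 × 1.94 × 0.05657 = 0.92000
AUD→ZAR→DKK→AUD: 10.82 × 0.4898 × 0.173 = 0.91684
Maximum is AUD→ZAR→CHF→AUD at 0.9371; no arbitrage — every cycle loses value.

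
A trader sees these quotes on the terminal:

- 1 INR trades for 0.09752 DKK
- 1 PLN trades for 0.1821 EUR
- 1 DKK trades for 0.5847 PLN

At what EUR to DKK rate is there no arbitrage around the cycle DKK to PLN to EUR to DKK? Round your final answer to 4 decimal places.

9.3920

Known legs of the cycle: 0.5847 × 0.1821 = 0.10647387
For no arbitrage the full-cycle product must be 1, so the missing rate is 1 / 0.10647387 ≈ 9.391976.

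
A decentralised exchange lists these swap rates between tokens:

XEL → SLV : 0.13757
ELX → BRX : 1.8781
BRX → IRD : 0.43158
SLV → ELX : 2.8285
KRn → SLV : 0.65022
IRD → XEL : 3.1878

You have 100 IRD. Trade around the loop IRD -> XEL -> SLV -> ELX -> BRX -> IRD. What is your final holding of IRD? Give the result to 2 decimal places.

100 IRD × 3.1878 = 318.78 XEL
318.78 XEL × 0.13757 = 43.8545646 SLV
43.8545646 SLV × 2.8285 = 124.0426359711 ELX
124.0426359711 ELX × 1.8781 = 232.96447461732291 BRX
232.96447461732291 BRX × 0.43158 = 100.5428079553442214978 IRD

100.54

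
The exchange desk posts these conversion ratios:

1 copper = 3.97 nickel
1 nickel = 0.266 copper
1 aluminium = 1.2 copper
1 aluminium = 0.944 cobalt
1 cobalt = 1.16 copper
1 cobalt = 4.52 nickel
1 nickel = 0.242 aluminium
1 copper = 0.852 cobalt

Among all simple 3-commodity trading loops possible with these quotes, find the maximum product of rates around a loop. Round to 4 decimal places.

copper→nickel→aluminium→copper: 3.97 × 0.242 × 1.2 = 1.15289
aluminium→cobalt→nickel→aluminium: 0.944 × 4.52 × 0.242 = 1.03258
copper→cobalt→nickel→copper: 0.852 × 4.52 × 0.266 = 1.02438
Maximum is copper→nickel→aluminium→copper at 1.1529; arbitrage exists.

1.1529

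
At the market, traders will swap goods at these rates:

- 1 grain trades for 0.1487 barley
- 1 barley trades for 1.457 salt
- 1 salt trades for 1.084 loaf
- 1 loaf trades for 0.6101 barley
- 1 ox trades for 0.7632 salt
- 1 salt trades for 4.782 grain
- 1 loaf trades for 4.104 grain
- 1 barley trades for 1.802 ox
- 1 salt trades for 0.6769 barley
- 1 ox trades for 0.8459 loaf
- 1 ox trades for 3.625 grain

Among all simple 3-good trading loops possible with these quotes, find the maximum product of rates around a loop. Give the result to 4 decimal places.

1.0360

grain→barley→salt→grain: 0.1487 × 1.457 × 4.782 = 1.03605
grain→barley→ox→grain: 0.1487 × 1.802 × 3.625 = 0.97135
salt→loaf→barley→salt: 1.084 × 0.6101 × 1.457 = 0.96358
salt→barley→ox→salt: 0.6769 × 1.802 × 0.7632 = 0.93093
ox→loaf→barley→ox: 0.8459 × 0.6101 × 1.802 = 0.92998
Maximum is grain→barley→salt→grain at 1.0360; arbitrage exists.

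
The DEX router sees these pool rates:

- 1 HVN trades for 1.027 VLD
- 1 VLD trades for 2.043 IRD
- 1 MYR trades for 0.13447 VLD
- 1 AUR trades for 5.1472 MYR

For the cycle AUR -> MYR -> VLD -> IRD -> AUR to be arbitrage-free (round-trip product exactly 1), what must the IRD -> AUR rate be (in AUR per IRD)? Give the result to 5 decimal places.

Known legs of the cycle: 5.1472 × 0.13447 × 2.043 = 1.414050159312
For no arbitrage the full-cycle product must be 1, so the missing rate is 1 / 1.414050159312 ≈ 0.7071885.

0.70719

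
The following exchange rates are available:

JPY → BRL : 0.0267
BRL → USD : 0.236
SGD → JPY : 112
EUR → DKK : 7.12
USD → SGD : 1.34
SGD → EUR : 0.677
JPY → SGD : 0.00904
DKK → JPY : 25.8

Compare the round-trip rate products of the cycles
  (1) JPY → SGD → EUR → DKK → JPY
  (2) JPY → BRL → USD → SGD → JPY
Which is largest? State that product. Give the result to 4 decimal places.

1.1242

(1) 0.00904 × 0.677 × 7.12 × 25.8 = 1.12423
(2) 0.0267 × 0.236 × 1.34 × 112 = 0.94568
Highest is cycle (1) at 1.1242 (>1, arbitrage).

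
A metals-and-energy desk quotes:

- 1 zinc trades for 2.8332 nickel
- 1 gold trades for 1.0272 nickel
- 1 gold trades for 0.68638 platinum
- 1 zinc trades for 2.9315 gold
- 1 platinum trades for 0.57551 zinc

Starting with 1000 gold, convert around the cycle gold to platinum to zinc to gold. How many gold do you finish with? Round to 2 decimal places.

1000 gold × 0.68638 = 686.38 platinum
686.38 platinum × 0.57551 = 395.0185538 zinc
395.0185538 zinc × 2.9315 = 1157.9968904647 gold

1158.00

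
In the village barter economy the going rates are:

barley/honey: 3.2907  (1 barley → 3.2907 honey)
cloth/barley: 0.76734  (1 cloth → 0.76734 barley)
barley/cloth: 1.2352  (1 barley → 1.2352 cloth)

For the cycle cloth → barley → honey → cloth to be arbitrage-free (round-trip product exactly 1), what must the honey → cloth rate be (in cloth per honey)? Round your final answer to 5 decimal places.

0.39603

Known legs of the cycle: 0.76734 × 3.2907 = 2.525085738
For no arbitrage the full-cycle product must be 1, so the missing rate is 1 / 2.525085738 ≈ 0.3960262.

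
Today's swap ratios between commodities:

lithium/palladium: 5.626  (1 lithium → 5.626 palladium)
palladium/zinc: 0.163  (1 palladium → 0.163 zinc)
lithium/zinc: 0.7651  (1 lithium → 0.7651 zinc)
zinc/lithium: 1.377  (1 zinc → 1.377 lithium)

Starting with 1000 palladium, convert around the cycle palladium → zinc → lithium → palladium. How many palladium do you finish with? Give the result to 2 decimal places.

1000 palladium × 0.163 = 163 zinc
163 zinc × 1.377 = 224.451 lithium
224.451 lithium × 5.626 = 1262.761326 palladium

1262.76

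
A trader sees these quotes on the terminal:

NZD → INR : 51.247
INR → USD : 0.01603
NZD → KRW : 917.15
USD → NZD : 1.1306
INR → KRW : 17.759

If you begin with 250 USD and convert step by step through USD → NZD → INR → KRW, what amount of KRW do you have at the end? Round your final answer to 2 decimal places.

257238.49

250 USD × 1.1306 = 282.65 NZD
282.65 NZD × 51.247 = 14484.96455 INR
14484.96455 INR × 17.759 = 257238.48544345 KRW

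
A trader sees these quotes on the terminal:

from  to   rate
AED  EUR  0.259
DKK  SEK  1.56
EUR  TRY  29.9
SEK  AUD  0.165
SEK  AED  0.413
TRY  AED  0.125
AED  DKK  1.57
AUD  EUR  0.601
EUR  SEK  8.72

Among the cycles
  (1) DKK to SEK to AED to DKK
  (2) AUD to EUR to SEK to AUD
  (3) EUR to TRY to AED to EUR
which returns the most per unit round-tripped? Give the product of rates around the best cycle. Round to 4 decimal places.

1.0115

(1) 1.56 × 0.413 × 1.57 = 1.01152
(2) 0.601 × 8.72 × 0.165 = 0.86472
(3) 29.9 × 0.125 × 0.259 = 0.96801
Highest is cycle (1) at 1.0115 (>1, arbitrage).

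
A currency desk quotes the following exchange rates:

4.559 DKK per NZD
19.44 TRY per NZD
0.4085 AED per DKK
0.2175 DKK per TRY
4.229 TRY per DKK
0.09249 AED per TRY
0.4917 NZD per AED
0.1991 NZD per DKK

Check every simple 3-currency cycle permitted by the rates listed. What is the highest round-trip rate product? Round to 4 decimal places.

AED→NZD→DKK→AED: 0.4917 × 4.559 × 0.4085 = 0.91572
TRY→AED→NZD→TRY: 0.09249 × 0.4917 × 19.44 = 0.88408
TRY→DKK→NZD→TRY: 0.2175 × 0.1991 × 19.44 = 0.84183
Maximum is AED→NZD→DKK→AED at 0.9157; no arbitrage — every cycle loses value.

0.9157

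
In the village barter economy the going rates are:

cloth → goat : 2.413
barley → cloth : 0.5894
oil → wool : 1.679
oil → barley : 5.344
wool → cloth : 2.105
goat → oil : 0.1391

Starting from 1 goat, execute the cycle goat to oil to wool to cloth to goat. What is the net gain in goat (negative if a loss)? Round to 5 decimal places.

0.18628

1 goat × 0.1391 = 0.1391 oil
0.1391 oil × 1.679 = 0.2335489 wool
0.2335489 wool × 2.105 = 0.4916204345 cloth
0.4916204345 cloth × 2.413 = 1.1862801084485 goat
Net change: 1.1862801084485 − 1 = 0.1862801084485 goat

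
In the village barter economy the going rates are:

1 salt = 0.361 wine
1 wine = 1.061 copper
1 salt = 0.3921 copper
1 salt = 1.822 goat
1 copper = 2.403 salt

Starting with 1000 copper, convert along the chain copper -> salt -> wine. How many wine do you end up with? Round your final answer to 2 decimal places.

1000 copper × 2.403 = 2403 salt
2403 salt × 0.361 = 867.483 wine

867.48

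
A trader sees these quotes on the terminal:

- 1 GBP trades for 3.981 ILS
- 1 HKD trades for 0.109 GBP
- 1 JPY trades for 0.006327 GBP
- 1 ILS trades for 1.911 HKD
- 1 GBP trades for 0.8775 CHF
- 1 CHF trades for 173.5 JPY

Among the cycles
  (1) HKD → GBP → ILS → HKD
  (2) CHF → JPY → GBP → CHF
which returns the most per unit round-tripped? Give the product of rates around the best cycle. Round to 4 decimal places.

0.9633

(1) 0.109 × 3.981 × 1.911 = 0.82924
(2) 173.5 × 0.006327 × 0.8775 = 0.96326
Highest is cycle (2) at 0.9633 (≤1, no arbitrage).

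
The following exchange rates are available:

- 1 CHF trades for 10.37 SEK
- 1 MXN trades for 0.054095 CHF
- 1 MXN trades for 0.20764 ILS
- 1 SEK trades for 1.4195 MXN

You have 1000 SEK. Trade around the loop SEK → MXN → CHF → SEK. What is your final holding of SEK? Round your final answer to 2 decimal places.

1000 SEK × 1.4195 = 1419.5 MXN
1419.5 MXN × 0.054095 = 76.7878525 CHF
76.7878525 CHF × 10.37 = 796.290030425 SEK

796.29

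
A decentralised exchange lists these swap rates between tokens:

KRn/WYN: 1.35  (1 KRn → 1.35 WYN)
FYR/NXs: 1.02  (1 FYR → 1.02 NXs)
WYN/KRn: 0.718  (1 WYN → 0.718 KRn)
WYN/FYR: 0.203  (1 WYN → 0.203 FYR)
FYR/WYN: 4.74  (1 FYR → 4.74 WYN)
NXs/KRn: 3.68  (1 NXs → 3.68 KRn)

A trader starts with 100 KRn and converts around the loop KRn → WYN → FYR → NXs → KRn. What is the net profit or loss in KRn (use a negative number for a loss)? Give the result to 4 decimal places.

2.8674

100 KRn × 1.35 = 135 WYN
135 WYN × 0.203 = 27.405 FYR
27.405 FYR × 1.02 = 27.9531 NXs
27.9531 NXs × 3.68 = 102.867408 KRn
Net change: 102.867408 − 100 = 2.867408 KRn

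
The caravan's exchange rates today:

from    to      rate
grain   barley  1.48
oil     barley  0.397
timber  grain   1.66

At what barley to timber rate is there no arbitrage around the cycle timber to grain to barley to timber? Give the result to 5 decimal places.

0.40703

Known legs of the cycle: 1.66 × 1.48 = 2.4568
For no arbitrage the full-cycle product must be 1, so the missing rate is 1 / 2.4568 ≈ 0.4070335.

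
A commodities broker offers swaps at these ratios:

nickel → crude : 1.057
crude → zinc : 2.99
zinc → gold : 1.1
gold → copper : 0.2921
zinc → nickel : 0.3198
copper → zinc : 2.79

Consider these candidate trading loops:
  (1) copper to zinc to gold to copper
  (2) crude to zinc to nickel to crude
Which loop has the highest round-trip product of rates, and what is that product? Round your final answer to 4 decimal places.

(1) 2.79 × 1.1 × 0.2921 = 0.89645
(2) 2.99 × 0.3198 × 1.057 = 1.01071
Highest is cycle (2) at 1.0107 (>1, arbitrage).

1.0107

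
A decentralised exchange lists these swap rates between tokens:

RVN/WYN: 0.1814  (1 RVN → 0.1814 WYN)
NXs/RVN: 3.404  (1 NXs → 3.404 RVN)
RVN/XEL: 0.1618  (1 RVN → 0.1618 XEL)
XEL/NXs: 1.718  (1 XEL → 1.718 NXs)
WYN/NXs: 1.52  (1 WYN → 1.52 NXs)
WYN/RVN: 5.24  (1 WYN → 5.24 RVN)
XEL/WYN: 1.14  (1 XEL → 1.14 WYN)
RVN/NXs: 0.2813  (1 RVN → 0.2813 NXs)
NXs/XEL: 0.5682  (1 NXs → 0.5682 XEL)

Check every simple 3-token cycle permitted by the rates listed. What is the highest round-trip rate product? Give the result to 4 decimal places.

WYN→NXs→XEL→WYN: 1.52 × 0.5682 × 1.14 = 0.98458
WYN→RVN→XEL→WYN: 5.24 × 0.1618 × 1.14 = 0.96653
NXs→RVN→XEL→NXs: 3.404 × 0.1618 × 1.718 = 0.94622
WYN→NXs→RVN→WYN: 1.52 × 3.404 × 0.1814 = 0.93858
Maximum is WYN→NXs→XEL→WYN at 0.9846; no arbitrage — every cycle loses value.

0.9846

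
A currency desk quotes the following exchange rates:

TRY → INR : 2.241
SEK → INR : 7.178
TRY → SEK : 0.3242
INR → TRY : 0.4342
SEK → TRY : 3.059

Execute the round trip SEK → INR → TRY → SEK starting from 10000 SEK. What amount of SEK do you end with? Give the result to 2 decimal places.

10000 SEK × 7.178 = 71780 INR
71780 INR × 0.4342 = 31166.876 TRY
31166.876 TRY × 0.3242 = 10104.3011992 SEK

10104.30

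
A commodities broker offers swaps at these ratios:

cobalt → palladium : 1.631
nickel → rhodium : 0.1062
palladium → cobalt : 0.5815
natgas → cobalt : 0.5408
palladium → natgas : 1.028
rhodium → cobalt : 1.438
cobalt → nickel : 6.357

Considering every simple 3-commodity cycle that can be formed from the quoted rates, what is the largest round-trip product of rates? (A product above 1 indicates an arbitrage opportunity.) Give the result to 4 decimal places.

0.9708

rhodium→cobalt→nickel→rhodium: 1.438 × 6.357 × 0.1062 = 0.97081
natgas→cobalt→palladium→natgas: 0.5408 × 1.631 × 1.028 = 0.90674
Maximum is rhodium→cobalt→nickel→rhodium at 0.9708; no arbitrage — every cycle loses value.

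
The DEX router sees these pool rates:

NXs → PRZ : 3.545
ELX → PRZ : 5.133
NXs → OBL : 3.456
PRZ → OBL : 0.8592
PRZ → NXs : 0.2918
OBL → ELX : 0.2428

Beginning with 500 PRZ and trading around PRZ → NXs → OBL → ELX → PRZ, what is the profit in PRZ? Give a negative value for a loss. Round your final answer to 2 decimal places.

128.42

500 PRZ × 0.2918 = 145.9 NXs
145.9 NXs × 3.456 = 504.2304 OBL
504.2304 OBL × 0.2428 = 122.42714112 ELX
122.42714112 ELX × 5.133 = 628.41851536896 PRZ
Net change: 628.41851536896 − 500 = 128.41851536896 PRZ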